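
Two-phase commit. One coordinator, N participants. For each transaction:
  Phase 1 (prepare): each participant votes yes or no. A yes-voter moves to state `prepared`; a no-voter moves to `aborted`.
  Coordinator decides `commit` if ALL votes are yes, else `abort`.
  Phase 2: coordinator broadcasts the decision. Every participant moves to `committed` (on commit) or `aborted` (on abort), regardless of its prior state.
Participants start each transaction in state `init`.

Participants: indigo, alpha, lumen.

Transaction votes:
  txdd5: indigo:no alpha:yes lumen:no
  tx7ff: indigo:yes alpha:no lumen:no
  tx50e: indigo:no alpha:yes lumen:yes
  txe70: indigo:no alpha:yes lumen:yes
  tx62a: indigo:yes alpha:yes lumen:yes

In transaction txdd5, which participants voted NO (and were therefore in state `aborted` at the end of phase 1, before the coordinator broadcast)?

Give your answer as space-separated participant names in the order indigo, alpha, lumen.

Answer: indigo lumen

Derivation:
Txn txdd5 phase 1: indigo no -> aborted; alpha yes -> prepared; lumen no -> aborted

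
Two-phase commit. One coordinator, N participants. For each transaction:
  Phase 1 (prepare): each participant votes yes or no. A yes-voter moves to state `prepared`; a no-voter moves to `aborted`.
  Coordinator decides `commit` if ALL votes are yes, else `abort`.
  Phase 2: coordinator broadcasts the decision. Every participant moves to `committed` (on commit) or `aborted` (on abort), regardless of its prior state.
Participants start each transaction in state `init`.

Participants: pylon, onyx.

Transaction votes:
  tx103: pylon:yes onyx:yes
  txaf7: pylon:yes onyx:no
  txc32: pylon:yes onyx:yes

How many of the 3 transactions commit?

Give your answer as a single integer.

Answer: 2

Derivation:
tx103: all yes -> commit (commits=1)
txaf7: no from onyx -> abort (commits=1)
txc32: all yes -> commit (commits=2)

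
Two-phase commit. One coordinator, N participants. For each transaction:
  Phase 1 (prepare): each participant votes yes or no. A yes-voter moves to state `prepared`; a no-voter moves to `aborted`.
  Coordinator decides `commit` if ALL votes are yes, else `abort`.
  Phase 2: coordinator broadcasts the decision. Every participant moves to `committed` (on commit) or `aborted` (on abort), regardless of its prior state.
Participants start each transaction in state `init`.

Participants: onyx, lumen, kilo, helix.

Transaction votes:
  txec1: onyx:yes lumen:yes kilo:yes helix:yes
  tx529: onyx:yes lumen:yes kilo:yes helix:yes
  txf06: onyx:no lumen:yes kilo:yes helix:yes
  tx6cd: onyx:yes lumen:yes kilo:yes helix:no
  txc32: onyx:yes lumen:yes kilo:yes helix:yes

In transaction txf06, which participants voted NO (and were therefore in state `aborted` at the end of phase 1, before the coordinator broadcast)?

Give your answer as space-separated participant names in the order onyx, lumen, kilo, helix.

Txn txf06 phase 1: onyx no -> aborted; lumen yes -> prepared; kilo yes -> prepared; helix yes -> prepared

Answer: onyx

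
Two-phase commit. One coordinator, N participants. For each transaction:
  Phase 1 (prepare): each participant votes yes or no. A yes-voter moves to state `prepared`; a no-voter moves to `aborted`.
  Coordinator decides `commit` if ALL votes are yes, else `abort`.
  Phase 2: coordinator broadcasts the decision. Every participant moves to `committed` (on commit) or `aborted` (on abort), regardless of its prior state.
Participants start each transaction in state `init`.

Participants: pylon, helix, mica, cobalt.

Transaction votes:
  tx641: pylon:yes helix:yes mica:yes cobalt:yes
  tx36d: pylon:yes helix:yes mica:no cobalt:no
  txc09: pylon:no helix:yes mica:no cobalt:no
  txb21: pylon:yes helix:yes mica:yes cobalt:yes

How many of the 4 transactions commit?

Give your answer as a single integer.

tx641: all yes -> commit (commits=1)
tx36d: no from mica, cobalt -> abort (commits=1)
txc09: no from pylon, mica, cobalt -> abort (commits=1)
txb21: all yes -> commit (commits=2)

Answer: 2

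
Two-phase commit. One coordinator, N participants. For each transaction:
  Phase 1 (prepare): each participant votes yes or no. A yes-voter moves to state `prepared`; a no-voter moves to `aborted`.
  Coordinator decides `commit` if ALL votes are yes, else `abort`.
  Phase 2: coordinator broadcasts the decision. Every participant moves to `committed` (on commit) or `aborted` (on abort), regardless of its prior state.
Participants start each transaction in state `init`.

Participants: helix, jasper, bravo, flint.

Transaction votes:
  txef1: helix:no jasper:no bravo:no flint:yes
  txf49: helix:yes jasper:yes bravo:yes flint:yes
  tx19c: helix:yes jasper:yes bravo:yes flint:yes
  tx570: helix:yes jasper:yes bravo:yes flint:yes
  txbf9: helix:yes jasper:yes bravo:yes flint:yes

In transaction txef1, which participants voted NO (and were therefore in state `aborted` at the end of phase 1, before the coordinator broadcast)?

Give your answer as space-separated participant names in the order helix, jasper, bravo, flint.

Answer: helix jasper bravo

Derivation:
Txn txef1 phase 1: helix no -> aborted; jasper no -> aborted; bravo no -> aborted; flint yes -> prepared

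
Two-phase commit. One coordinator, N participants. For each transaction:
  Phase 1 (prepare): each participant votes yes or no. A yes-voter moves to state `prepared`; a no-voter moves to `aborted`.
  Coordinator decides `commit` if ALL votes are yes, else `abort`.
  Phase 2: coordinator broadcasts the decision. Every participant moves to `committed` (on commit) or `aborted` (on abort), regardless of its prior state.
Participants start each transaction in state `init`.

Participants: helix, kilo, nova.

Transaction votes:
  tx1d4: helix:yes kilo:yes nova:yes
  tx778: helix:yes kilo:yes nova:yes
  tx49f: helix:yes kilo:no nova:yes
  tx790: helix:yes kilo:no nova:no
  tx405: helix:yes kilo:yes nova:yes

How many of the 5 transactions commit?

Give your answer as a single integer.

tx1d4: all yes -> commit (commits=1)
tx778: all yes -> commit (commits=2)
tx49f: no from kilo -> abort (commits=2)
tx790: no from kilo, nova -> abort (commits=2)
tx405: all yes -> commit (commits=3)

Answer: 3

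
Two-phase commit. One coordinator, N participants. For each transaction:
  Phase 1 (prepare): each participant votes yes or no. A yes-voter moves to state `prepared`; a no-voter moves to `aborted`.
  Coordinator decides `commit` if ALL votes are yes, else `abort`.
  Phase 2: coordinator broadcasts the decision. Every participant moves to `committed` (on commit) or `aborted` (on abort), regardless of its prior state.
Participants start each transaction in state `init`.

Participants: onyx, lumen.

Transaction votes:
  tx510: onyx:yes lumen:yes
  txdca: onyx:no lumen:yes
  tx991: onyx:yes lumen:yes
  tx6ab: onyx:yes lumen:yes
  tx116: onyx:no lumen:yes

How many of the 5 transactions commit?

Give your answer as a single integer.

Answer: 3

Derivation:
tx510: all yes -> commit (commits=1)
txdca: no from onyx -> abort (commits=1)
tx991: all yes -> commit (commits=2)
tx6ab: all yes -> commit (commits=3)
tx116: no from onyx -> abort (commits=3)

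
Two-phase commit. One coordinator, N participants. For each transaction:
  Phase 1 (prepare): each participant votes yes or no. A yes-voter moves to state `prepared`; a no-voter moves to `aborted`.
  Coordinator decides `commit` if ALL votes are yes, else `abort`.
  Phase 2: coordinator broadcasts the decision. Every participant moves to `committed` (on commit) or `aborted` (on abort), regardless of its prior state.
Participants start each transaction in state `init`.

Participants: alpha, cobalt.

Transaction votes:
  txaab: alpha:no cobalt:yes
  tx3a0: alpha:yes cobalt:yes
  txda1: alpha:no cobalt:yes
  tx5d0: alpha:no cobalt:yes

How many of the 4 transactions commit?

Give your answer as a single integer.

Answer: 1

Derivation:
txaab: no from alpha -> abort (commits=0)
tx3a0: all yes -> commit (commits=1)
txda1: no from alpha -> abort (commits=1)
tx5d0: no from alpha -> abort (commits=1)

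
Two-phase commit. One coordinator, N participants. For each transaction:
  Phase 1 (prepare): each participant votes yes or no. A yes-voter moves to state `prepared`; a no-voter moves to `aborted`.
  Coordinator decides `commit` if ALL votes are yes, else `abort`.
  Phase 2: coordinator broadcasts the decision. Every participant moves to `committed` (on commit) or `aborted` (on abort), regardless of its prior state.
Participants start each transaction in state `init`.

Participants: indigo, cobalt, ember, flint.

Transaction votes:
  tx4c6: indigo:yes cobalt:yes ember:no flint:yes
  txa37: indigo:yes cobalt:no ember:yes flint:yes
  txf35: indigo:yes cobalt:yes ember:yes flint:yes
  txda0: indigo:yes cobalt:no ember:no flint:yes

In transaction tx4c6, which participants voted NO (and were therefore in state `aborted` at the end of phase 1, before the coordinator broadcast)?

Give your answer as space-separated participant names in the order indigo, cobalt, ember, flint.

Answer: ember

Derivation:
Txn tx4c6 phase 1: indigo yes -> prepared; cobalt yes -> prepared; ember no -> aborted; flint yes -> prepared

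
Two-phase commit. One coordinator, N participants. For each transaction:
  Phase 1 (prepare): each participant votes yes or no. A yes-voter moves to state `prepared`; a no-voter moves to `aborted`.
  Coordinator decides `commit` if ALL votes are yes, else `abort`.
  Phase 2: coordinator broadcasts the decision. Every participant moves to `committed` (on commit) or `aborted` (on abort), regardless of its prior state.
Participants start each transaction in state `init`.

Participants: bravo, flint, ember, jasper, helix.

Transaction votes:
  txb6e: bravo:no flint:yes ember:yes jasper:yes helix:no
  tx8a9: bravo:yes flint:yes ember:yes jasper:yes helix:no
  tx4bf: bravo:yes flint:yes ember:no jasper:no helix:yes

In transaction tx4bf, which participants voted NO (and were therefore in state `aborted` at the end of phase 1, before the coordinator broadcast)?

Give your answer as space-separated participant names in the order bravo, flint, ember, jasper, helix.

Txn tx4bf phase 1: bravo yes -> prepared; flint yes -> prepared; ember no -> aborted; jasper no -> aborted; helix yes -> prepared

Answer: ember jasper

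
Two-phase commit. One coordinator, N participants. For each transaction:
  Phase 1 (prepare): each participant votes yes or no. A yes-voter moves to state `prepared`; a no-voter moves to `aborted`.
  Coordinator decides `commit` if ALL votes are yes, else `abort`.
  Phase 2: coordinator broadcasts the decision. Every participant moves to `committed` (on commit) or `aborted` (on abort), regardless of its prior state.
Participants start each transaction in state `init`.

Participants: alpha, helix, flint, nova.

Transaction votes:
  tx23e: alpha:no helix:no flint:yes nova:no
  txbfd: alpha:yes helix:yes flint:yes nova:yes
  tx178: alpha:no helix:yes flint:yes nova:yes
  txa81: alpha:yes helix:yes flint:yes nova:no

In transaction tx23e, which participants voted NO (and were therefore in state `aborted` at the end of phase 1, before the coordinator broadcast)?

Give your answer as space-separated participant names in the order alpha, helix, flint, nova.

Answer: alpha helix nova

Derivation:
Txn tx23e phase 1: alpha no -> aborted; helix no -> aborted; flint yes -> prepared; nova no -> aborted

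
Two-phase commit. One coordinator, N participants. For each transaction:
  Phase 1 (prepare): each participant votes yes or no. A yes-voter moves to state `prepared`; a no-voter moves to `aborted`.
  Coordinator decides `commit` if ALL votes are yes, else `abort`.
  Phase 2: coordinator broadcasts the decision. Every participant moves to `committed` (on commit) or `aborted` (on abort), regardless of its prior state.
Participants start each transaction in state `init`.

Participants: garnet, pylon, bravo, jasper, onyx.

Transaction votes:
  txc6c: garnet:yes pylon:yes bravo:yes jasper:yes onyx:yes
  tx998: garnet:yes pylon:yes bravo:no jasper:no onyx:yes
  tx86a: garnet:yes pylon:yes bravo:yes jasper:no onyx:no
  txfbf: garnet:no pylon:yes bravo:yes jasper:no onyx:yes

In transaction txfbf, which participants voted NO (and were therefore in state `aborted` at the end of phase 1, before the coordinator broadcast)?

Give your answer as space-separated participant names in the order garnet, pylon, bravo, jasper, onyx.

Txn txfbf phase 1: garnet no -> aborted; pylon yes -> prepared; bravo yes -> prepared; jasper no -> aborted; onyx yes -> prepared

Answer: garnet jasper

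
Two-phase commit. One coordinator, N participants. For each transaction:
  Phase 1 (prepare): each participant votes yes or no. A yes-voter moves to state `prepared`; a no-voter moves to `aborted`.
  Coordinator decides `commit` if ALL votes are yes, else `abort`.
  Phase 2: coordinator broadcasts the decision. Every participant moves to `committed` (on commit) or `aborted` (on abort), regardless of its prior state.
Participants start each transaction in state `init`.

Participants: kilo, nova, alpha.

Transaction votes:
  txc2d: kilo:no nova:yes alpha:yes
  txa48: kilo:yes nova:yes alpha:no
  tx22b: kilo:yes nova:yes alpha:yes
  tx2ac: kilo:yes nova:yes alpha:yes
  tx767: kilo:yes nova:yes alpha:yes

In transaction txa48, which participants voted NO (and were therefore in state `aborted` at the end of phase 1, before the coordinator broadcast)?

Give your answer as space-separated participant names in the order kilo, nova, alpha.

Txn txa48 phase 1: kilo yes -> prepared; nova yes -> prepared; alpha no -> aborted

Answer: alpha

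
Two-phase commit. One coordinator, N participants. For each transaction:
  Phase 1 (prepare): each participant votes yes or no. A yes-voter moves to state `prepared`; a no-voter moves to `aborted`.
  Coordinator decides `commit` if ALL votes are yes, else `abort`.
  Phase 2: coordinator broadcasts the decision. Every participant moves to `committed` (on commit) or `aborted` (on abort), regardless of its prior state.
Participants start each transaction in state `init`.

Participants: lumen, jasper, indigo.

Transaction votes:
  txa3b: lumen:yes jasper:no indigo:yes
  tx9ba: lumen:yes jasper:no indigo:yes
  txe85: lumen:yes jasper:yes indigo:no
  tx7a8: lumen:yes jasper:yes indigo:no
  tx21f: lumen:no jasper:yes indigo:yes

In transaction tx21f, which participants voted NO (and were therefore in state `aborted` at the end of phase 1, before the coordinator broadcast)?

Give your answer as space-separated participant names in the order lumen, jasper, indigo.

Answer: lumen

Derivation:
Txn tx21f phase 1: lumen no -> aborted; jasper yes -> prepared; indigo yes -> prepared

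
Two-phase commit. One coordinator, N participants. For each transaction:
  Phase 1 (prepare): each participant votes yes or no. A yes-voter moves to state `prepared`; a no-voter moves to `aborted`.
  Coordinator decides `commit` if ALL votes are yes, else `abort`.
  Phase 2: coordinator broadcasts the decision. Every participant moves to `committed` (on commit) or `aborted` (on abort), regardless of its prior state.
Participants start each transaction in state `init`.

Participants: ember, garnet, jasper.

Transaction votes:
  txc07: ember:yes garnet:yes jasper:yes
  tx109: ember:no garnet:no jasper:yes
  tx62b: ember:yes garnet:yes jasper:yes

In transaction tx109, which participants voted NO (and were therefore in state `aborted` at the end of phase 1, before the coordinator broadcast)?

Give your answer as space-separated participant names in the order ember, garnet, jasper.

Answer: ember garnet

Derivation:
Txn tx109 phase 1: ember no -> aborted; garnet no -> aborted; jasper yes -> prepared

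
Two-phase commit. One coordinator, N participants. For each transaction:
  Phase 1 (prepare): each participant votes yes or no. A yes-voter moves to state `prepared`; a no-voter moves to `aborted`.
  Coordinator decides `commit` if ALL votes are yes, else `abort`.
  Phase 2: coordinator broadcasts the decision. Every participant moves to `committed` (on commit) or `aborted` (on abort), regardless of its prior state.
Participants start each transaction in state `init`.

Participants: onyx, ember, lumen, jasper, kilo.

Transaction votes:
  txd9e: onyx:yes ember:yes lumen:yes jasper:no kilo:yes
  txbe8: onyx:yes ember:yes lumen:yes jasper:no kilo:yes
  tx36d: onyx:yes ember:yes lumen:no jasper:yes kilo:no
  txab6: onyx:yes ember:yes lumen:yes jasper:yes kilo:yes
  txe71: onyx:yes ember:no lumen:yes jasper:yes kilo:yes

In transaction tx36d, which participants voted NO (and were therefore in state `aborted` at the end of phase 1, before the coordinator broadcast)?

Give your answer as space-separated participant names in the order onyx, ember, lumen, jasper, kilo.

Answer: lumen kilo

Derivation:
Txn tx36d phase 1: onyx yes -> prepared; ember yes -> prepared; lumen no -> aborted; jasper yes -> prepared; kilo no -> aborted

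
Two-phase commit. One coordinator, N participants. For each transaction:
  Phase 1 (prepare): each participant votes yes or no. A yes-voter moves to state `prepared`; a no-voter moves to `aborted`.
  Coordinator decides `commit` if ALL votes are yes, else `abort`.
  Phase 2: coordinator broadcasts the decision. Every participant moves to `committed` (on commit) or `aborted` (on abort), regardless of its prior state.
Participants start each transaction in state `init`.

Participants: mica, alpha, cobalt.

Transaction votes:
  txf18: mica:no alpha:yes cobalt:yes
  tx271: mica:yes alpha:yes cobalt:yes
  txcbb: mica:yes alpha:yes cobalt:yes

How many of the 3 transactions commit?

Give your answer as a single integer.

txf18: no from mica -> abort (commits=0)
tx271: all yes -> commit (commits=1)
txcbb: all yes -> commit (commits=2)

Answer: 2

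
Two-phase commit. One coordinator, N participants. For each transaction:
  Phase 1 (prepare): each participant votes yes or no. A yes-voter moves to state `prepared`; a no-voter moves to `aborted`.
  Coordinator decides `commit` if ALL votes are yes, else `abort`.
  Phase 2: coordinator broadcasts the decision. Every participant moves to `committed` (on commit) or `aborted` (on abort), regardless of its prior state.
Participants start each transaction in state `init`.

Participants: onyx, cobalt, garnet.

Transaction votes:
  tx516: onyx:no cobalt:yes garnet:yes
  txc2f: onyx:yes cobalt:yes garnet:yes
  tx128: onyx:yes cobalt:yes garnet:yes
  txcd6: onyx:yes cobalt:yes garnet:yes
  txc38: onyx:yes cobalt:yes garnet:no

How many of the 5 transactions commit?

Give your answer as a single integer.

tx516: no from onyx -> abort (commits=0)
txc2f: all yes -> commit (commits=1)
tx128: all yes -> commit (commits=2)
txcd6: all yes -> commit (commits=3)
txc38: no from garnet -> abort (commits=3)

Answer: 3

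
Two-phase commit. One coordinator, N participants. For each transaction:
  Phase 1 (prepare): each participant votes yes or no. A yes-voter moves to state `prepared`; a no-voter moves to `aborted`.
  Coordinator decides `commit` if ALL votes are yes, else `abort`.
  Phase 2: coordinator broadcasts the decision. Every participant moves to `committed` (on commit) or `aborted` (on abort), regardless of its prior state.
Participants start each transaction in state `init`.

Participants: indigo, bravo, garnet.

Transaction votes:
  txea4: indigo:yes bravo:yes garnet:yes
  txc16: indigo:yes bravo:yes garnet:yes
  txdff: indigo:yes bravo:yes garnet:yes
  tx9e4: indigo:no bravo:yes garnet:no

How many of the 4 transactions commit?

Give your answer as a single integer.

Answer: 3

Derivation:
txea4: all yes -> commit (commits=1)
txc16: all yes -> commit (commits=2)
txdff: all yes -> commit (commits=3)
tx9e4: no from indigo, garnet -> abort (commits=3)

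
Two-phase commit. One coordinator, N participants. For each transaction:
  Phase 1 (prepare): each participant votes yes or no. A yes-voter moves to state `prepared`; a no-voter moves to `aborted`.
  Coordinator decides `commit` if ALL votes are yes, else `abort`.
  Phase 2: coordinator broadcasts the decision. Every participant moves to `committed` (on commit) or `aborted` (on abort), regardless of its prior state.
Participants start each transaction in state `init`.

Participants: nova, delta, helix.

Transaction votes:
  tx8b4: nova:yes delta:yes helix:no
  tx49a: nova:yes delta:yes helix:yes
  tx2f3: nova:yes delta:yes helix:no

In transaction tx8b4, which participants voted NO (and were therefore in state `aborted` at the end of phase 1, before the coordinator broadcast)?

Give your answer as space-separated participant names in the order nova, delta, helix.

Txn tx8b4 phase 1: nova yes -> prepared; delta yes -> prepared; helix no -> aborted

Answer: helix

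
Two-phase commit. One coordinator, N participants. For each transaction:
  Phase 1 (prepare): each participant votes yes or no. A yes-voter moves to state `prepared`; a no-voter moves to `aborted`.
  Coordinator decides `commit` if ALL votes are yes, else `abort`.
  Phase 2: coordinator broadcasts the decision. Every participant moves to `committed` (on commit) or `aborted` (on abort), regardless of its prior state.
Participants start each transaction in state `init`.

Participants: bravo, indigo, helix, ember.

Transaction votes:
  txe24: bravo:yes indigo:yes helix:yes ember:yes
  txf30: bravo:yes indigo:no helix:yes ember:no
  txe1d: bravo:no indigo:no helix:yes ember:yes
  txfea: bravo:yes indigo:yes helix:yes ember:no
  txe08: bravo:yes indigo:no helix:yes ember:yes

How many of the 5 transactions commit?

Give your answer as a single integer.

txe24: all yes -> commit (commits=1)
txf30: no from indigo, ember -> abort (commits=1)
txe1d: no from bravo, indigo -> abort (commits=1)
txfea: no from ember -> abort (commits=1)
txe08: no from indigo -> abort (commits=1)

Answer: 1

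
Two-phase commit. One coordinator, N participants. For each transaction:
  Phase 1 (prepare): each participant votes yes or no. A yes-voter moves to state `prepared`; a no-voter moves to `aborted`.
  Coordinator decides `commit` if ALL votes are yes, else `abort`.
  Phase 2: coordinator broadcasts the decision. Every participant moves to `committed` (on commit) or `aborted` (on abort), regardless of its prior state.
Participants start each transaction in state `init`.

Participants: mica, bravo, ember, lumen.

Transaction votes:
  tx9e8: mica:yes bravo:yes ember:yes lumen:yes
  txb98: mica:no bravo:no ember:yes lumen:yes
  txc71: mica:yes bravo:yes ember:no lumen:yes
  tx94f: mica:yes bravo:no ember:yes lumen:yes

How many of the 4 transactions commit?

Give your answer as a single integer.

tx9e8: all yes -> commit (commits=1)
txb98: no from mica, bravo -> abort (commits=1)
txc71: no from ember -> abort (commits=1)
tx94f: no from bravo -> abort (commits=1)

Answer: 1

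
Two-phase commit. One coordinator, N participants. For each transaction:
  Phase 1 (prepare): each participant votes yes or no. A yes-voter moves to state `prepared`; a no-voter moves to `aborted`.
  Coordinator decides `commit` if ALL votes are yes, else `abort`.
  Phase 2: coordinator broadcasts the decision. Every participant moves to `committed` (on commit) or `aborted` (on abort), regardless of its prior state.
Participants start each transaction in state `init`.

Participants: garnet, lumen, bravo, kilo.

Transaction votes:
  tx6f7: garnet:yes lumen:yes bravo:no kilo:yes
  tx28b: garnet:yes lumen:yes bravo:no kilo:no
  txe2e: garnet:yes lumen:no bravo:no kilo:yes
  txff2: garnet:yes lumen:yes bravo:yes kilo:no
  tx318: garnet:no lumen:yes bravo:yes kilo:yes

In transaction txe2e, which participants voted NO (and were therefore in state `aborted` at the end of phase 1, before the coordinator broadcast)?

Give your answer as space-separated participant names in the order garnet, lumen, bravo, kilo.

Answer: lumen bravo

Derivation:
Txn txe2e phase 1: garnet yes -> prepared; lumen no -> aborted; bravo no -> aborted; kilo yes -> prepared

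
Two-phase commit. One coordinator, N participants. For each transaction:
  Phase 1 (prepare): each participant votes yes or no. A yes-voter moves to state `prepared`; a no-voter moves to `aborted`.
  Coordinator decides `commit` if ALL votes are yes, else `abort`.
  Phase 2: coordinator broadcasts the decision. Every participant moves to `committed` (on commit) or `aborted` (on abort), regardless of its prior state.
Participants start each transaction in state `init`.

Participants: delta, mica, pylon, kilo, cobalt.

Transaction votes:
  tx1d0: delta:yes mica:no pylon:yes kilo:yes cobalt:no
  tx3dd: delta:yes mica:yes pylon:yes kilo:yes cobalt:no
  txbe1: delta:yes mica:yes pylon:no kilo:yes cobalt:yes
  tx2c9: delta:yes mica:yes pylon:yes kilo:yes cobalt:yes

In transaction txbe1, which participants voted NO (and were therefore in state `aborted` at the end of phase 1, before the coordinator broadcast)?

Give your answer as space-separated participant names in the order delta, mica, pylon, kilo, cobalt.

Answer: pylon

Derivation:
Txn txbe1 phase 1: delta yes -> prepared; mica yes -> prepared; pylon no -> aborted; kilo yes -> prepared; cobalt yes -> prepared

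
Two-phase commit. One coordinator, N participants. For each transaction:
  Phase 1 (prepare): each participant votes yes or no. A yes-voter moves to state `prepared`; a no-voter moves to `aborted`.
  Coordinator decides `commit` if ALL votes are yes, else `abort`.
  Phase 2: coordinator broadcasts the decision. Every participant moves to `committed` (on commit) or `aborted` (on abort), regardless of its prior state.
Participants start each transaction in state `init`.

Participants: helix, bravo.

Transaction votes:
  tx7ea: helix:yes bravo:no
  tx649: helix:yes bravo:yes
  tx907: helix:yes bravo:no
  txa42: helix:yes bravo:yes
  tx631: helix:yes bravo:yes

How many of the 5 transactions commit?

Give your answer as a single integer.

tx7ea: no from bravo -> abort (commits=0)
tx649: all yes -> commit (commits=1)
tx907: no from bravo -> abort (commits=1)
txa42: all yes -> commit (commits=2)
tx631: all yes -> commit (commits=3)

Answer: 3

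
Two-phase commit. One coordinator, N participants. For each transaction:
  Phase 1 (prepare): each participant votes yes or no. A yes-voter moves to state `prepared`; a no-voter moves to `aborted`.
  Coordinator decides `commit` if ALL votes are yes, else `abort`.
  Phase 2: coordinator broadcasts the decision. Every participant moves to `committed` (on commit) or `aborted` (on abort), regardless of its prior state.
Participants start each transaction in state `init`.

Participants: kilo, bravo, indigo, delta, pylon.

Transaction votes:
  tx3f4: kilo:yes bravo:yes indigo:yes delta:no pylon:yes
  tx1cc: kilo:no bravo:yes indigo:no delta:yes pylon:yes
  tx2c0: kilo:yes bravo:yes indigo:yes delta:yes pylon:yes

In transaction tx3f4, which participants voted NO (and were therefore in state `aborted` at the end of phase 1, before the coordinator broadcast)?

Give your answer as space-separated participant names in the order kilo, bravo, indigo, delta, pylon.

Answer: delta

Derivation:
Txn tx3f4 phase 1: kilo yes -> prepared; bravo yes -> prepared; indigo yes -> prepared; delta no -> aborted; pylon yes -> prepared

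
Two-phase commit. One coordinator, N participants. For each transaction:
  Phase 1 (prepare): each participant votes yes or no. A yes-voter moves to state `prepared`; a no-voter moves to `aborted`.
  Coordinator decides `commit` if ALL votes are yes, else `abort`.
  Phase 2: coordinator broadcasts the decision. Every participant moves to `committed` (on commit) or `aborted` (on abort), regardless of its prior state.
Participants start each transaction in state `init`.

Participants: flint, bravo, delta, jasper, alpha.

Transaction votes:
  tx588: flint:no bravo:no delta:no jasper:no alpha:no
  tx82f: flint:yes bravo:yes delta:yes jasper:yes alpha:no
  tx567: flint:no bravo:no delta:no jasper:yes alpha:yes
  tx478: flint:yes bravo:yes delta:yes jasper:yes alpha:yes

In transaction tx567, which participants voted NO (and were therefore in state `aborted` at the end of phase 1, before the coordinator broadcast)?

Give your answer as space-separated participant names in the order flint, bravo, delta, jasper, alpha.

Answer: flint bravo delta

Derivation:
Txn tx567 phase 1: flint no -> aborted; bravo no -> aborted; delta no -> aborted; jasper yes -> prepared; alpha yes -> prepared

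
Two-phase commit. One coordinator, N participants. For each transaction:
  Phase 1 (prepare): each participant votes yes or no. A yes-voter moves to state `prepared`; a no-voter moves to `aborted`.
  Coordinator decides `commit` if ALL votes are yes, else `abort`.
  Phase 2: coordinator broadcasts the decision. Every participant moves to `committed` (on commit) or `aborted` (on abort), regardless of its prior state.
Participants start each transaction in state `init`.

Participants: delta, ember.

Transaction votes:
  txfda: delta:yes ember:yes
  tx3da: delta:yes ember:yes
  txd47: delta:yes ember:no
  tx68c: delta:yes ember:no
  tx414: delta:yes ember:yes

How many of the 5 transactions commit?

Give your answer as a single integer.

Answer: 3

Derivation:
txfda: all yes -> commit (commits=1)
tx3da: all yes -> commit (commits=2)
txd47: no from ember -> abort (commits=2)
tx68c: no from ember -> abort (commits=2)
tx414: all yes -> commit (commits=3)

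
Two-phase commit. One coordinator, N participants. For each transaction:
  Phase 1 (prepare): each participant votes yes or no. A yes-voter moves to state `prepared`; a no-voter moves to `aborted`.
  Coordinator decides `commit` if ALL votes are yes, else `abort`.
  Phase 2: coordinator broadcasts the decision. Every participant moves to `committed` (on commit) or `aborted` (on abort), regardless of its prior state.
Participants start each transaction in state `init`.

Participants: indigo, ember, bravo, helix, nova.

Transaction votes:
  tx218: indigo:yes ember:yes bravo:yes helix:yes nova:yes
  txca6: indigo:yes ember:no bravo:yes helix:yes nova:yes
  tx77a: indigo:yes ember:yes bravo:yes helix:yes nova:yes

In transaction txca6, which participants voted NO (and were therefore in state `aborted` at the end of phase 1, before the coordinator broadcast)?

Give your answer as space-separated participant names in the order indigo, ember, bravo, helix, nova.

Answer: ember

Derivation:
Txn txca6 phase 1: indigo yes -> prepared; ember no -> aborted; bravo yes -> prepared; helix yes -> prepared; nova yes -> prepared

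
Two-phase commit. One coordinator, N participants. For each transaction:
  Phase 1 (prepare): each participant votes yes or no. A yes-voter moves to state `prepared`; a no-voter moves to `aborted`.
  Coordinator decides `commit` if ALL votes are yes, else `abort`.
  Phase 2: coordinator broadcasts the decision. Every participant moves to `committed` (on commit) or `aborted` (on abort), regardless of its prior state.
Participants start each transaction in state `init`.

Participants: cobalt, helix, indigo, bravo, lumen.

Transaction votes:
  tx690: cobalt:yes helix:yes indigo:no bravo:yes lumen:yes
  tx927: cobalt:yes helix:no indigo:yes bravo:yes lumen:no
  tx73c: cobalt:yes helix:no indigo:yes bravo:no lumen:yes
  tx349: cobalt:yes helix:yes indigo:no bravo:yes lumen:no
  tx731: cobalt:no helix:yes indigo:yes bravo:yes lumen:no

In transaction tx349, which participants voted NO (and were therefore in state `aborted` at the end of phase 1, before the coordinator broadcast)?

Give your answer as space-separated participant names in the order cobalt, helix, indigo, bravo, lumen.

Txn tx349 phase 1: cobalt yes -> prepared; helix yes -> prepared; indigo no -> aborted; bravo yes -> prepared; lumen no -> aborted

Answer: indigo lumen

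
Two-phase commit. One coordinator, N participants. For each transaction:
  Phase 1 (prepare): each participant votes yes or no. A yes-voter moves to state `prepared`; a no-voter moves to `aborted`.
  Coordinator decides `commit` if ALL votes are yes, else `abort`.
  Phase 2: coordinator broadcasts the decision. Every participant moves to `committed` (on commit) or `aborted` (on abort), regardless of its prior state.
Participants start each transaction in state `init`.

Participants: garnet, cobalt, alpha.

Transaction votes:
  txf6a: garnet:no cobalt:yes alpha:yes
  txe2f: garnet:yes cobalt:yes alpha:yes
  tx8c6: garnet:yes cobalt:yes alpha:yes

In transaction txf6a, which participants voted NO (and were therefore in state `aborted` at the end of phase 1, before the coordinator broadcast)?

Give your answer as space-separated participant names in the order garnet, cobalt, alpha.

Txn txf6a phase 1: garnet no -> aborted; cobalt yes -> prepared; alpha yes -> prepared

Answer: garnet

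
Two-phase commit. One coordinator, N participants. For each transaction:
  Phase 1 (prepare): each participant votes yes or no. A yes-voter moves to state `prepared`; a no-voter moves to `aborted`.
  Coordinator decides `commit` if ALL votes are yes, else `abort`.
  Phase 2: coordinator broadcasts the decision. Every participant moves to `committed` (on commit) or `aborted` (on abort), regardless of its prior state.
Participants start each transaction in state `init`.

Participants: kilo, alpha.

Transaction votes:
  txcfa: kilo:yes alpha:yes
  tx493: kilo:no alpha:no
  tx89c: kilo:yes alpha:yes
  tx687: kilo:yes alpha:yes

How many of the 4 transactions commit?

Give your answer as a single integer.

txcfa: all yes -> commit (commits=1)
tx493: no from kilo, alpha -> abort (commits=1)
tx89c: all yes -> commit (commits=2)
tx687: all yes -> commit (commits=3)

Answer: 3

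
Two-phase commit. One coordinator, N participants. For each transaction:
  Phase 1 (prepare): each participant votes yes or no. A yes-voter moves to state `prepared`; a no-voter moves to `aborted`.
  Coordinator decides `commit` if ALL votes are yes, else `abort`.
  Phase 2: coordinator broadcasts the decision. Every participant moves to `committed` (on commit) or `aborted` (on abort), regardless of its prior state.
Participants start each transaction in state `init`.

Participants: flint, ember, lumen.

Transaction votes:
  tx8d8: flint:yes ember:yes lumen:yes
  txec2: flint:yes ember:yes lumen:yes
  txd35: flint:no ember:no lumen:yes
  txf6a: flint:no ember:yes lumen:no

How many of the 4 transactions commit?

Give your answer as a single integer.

tx8d8: all yes -> commit (commits=1)
txec2: all yes -> commit (commits=2)
txd35: no from flint, ember -> abort (commits=2)
txf6a: no from flint, lumen -> abort (commits=2)

Answer: 2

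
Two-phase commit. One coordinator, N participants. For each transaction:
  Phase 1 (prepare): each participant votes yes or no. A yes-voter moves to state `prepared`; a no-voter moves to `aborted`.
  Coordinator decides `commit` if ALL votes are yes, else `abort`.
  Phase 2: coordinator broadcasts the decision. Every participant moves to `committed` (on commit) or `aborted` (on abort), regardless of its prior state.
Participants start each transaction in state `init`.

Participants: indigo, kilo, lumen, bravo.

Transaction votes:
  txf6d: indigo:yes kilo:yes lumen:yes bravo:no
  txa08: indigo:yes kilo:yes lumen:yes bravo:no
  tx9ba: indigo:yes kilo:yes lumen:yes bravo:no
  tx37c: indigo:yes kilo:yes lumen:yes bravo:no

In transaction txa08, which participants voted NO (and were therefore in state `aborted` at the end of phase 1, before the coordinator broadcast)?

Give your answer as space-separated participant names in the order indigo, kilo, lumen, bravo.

Answer: bravo

Derivation:
Txn txa08 phase 1: indigo yes -> prepared; kilo yes -> prepared; lumen yes -> prepared; bravo no -> aborted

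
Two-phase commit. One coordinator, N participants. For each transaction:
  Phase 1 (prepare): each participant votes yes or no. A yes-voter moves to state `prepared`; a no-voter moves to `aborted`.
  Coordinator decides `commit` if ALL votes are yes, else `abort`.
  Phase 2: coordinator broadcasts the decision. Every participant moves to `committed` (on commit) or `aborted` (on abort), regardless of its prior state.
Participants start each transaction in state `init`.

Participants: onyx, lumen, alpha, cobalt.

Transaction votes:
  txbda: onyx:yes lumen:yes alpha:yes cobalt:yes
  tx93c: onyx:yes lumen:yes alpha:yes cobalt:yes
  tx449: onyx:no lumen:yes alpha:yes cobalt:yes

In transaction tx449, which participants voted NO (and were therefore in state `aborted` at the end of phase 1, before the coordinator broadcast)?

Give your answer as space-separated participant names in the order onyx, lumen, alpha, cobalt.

Txn tx449 phase 1: onyx no -> aborted; lumen yes -> prepared; alpha yes -> prepared; cobalt yes -> prepared

Answer: onyx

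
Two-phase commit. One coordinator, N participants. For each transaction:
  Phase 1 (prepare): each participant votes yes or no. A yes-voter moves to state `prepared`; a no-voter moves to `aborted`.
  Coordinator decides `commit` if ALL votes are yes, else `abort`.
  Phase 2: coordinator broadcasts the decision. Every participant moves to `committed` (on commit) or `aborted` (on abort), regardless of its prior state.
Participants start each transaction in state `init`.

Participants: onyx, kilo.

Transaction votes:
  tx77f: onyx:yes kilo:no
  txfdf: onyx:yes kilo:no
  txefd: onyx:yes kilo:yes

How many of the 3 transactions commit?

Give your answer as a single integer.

tx77f: no from kilo -> abort (commits=0)
txfdf: no from kilo -> abort (commits=0)
txefd: all yes -> commit (commits=1)

Answer: 1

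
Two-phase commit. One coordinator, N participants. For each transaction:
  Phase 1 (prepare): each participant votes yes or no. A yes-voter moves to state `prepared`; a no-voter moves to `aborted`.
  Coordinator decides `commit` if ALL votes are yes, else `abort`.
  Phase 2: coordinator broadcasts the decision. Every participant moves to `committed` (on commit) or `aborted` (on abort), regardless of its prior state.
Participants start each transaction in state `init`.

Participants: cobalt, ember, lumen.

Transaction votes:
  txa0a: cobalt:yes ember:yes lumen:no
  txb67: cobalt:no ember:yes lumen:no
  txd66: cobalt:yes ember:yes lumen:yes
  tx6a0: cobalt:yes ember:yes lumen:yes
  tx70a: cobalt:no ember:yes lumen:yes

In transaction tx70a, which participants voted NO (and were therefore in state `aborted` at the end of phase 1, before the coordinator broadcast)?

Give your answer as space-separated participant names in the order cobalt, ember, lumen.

Txn tx70a phase 1: cobalt no -> aborted; ember yes -> prepared; lumen yes -> prepared

Answer: cobalt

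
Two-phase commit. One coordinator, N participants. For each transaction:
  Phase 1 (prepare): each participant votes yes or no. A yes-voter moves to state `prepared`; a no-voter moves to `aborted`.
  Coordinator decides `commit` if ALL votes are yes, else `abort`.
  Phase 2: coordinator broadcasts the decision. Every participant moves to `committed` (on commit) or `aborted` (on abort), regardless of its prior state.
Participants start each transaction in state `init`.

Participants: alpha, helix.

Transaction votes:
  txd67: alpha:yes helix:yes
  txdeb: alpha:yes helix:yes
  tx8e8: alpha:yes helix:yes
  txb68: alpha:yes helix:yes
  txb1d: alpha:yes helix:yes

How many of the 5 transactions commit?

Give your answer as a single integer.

txd67: all yes -> commit (commits=1)
txdeb: all yes -> commit (commits=2)
tx8e8: all yes -> commit (commits=3)
txb68: all yes -> commit (commits=4)
txb1d: all yes -> commit (commits=5)

Answer: 5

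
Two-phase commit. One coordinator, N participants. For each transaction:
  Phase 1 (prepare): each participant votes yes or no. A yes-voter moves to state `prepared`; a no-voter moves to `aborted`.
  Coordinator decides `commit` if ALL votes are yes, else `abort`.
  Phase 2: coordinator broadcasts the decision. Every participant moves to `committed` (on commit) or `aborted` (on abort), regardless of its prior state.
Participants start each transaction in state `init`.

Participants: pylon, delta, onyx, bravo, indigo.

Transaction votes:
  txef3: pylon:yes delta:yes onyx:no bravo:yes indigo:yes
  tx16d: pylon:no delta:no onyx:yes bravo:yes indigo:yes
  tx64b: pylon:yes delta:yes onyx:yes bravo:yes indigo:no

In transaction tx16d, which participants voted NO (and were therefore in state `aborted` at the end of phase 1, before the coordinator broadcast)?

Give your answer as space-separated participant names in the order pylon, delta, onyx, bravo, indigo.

Txn tx16d phase 1: pylon no -> aborted; delta no -> aborted; onyx yes -> prepared; bravo yes -> prepared; indigo yes -> prepared

Answer: pylon delta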